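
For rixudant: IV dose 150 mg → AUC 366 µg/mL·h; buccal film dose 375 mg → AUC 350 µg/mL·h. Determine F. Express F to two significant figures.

F = 0.38

F = (AUC_ev / D_ev) / (AUC_iv / D_iv)
  = (350/375) / (366/150)
  = 0.933333 / 2.44 = 0.3825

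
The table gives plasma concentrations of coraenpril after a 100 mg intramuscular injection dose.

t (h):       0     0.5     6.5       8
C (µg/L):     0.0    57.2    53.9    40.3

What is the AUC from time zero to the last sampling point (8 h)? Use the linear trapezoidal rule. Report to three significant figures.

AUC = 418 µg/L·h

Trapezoidal AUC_0→8:
  [0→0.5]: (0.0+57.2)/2 × 0.5 = 14.3
  [0.5→6.5]: (57.2+53.9)/2 × 6 = 333.3
  [6.5→8]: (53.9+40.3)/2 × 1.5 = 70.65
  Sum = 418.25 µg/L·h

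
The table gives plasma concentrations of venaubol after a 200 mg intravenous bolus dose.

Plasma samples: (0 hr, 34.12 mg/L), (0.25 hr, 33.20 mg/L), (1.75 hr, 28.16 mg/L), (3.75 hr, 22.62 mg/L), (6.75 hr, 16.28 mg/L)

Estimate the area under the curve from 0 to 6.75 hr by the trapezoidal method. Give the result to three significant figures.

AUC = 164 mg/L·hr

Trapezoidal AUC_0→6.75:
  [0→0.25]: (34.12+33.20)/2 × 0.25 = 8.415
  [0.25→1.75]: (33.20+28.16)/2 × 1.5 = 46.02
  [1.75→3.75]: (28.16+22.62)/2 × 2 = 50.78
  [3.75→6.75]: (22.62+16.28)/2 × 3 = 58.35
  Sum = 163.565 mg/L·hr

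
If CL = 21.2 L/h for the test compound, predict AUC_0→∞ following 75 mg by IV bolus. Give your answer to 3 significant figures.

AUC = 3.54 mg/L·h

AUC_0→∞ = Dose_iv / CL
        = 75 / 21.2 = 3.53774 mg/L·h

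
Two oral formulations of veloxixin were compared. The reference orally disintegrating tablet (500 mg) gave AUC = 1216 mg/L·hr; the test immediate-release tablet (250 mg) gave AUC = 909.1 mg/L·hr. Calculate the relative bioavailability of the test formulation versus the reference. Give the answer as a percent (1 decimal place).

F_rel = (AUC_test/D_test) / (AUC_ref/D_ref)
      = (909.1/250) / (1216/500)
      = 3.6364 / 2.432 = 1.4952 = 149.52%

F_rel = 149.5%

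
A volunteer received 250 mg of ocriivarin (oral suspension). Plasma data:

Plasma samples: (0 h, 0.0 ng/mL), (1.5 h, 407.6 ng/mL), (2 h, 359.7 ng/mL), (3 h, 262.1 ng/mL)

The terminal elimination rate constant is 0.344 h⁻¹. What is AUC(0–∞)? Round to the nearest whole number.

AUC = 1570 ng/mL·h

Trapezoidal AUC_0→3:
  [0→1.5]: (0.0+407.6)/2 × 1.5 = 305.7
  [1.5→2]: (407.6+359.7)/2 × 0.5 = 191.825
  [2→3]: (359.7+262.1)/2 × 1 = 310.9
  Sum = 808.425 ng/mL·h
Extrapolated tail: C_last / k_e = 262.1 / 0.344 = 761.919
AUC_0→∞ = 808.425 + 761.919 = 1570.344 ng/mL·h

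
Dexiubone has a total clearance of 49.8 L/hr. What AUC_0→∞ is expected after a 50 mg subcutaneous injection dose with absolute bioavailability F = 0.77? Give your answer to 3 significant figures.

AUC = 0.773 mg/L·hr

AUC_0→∞ = F × Dose / CL
        = 0.77 × 50 / 49.8 = 0.773092 mg/L·hr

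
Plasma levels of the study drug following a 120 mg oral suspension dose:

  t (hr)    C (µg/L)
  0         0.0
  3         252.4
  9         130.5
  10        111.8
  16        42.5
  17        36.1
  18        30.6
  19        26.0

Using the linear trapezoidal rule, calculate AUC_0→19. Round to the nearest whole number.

Trapezoidal AUC_0→19:
  [0→3]: (0.0+252.4)/2 × 3 = 378.6
  [3→9]: (252.4+130.5)/2 × 6 = 1148.7
  [9→10]: (130.5+111.8)/2 × 1 = 121.15
  [10→16]: (111.8+42.5)/2 × 6 = 462.9
  [16→17]: (42.5+36.1)/2 × 1 = 39.3
  [17→18]: (36.1+30.6)/2 × 1 = 33.35
  [18→19]: (30.6+26.0)/2 × 1 = 28.3
  Sum = 2212.3 µg/L·hr

AUC = 2212 µg/L·hr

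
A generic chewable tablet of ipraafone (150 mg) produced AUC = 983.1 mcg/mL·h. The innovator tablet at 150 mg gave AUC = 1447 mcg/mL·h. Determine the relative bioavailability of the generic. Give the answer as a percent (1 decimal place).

F_rel = (AUC_test/D_test) / (AUC_ref/D_ref)
      = (983.1/150) / (1447/150)
      = 6.554 / 9.64667 = 0.6794 = 67.94%

F_rel = 67.9%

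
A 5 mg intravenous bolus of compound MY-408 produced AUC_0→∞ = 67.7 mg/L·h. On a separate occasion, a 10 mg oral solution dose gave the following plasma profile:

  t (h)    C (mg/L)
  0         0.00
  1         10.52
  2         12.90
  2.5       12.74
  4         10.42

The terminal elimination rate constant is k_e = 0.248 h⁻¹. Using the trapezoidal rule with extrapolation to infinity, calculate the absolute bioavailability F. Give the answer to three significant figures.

F = 0.611

Trapezoidal AUC_0→4 (oral solution):
  [0→1]: (0.00+10.52)/2 × 1 = 5.26
  [1→2]: (10.52+12.90)/2 × 1 = 11.71
  [2→2.5]: (12.90+12.74)/2 × 0.5 = 6.41
  [2.5→4]: (12.74+10.42)/2 × 1.5 = 17.37
  Sum = 40.75 mg/L·h
Tail: C_last/k_e = 10.42/0.248 = 42.016
AUC_0→∞ (oral solution) = 40.75 + 42.016 = 82.766 mg/L·h
F = (AUC_ev/D_ev)/(AUC_iv/D_iv) = (82.766/10)/(67.7/5) = 8.2766/13.54 = 0.6113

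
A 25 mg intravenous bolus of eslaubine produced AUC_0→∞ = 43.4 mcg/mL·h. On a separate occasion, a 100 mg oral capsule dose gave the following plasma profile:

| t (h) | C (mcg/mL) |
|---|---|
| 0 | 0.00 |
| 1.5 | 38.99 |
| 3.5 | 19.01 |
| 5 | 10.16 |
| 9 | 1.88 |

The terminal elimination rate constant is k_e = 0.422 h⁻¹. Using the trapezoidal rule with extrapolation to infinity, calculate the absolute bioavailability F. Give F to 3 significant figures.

F = 0.793

Trapezoidal AUC_0→9 (oral capsule):
  [0→1.5]: (0.00+38.99)/2 × 1.5 = 29.2425
  [1.5→3.5]: (38.99+19.01)/2 × 2 = 58.0
  [3.5→5]: (19.01+10.16)/2 × 1.5 = 21.8775
  [5→9]: (10.16+1.88)/2 × 4 = 24.08
  Sum = 133.2 mcg/mL·h
Tail: C_last/k_e = 1.88/0.422 = 4.455
AUC_0→∞ (oral capsule) = 133.2 + 4.455 = 137.655 mcg/mL·h
F = (AUC_ev/D_ev)/(AUC_iv/D_iv) = (137.655/100)/(43.4/25) = 1.37655/1.736 = 0.7929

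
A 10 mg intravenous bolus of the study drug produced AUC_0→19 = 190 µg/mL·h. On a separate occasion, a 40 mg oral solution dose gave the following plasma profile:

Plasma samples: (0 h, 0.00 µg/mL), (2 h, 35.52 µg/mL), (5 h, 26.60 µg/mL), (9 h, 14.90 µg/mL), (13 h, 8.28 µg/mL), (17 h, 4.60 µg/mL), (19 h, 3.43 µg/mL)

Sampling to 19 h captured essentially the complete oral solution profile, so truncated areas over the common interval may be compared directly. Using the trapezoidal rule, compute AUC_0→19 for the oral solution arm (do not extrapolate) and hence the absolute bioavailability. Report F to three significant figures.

Trapezoidal AUC_0→19 (oral solution):
  [0→2]: (0.00+35.52)/2 × 2 = 35.52
  [2→5]: (35.52+26.60)/2 × 3 = 93.18
  [5→9]: (26.60+14.90)/2 × 4 = 83.0
  [9→13]: (14.90+8.28)/2 × 4 = 46.36
  [13→17]: (8.28+4.60)/2 × 4 = 25.76
  [17→19]: (4.60+3.43)/2 × 2 = 8.03
  Sum = 291.85 µg/mL·h
F = (AUC_ev/D_ev)/(AUC_iv/D_iv) = (291.85/40)/(190/10) = 7.29625/19 = 0.3840

F = 0.384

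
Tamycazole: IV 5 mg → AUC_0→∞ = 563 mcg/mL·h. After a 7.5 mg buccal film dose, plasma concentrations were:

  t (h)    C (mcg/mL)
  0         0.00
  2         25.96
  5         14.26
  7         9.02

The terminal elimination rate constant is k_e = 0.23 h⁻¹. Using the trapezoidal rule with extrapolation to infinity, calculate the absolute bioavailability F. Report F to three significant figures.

F = 0.176

Trapezoidal AUC_0→7 (buccal film):
  [0→2]: (0.00+25.96)/2 × 2 = 25.96
  [2→5]: (25.96+14.26)/2 × 3 = 60.33
  [5→7]: (14.26+9.02)/2 × 2 = 23.28
  Sum = 109.57 mcg/mL·h
Tail: C_last/k_e = 9.02/0.23 = 39.217
AUC_0→∞ (buccal film) = 109.57 + 39.217 = 148.787 mcg/mL·h
F = (AUC_ev/D_ev)/(AUC_iv/D_iv) = (148.787/7.5)/(563/5) = 19.8383/112.6 = 0.1762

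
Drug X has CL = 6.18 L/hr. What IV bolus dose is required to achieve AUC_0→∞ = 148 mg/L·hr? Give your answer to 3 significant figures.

Dose_iv = CL × AUC_0→∞
     = 6.18 × 148 = 914.64 mg

Dose = 915 mg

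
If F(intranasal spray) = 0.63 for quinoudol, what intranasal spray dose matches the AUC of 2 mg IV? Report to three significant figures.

For equal systemic exposure: F × D_ev = D_iv
D_ev = D_iv / F = 2 / 0.63 = 3.1746 mg

D_intranasal = 3.17 mg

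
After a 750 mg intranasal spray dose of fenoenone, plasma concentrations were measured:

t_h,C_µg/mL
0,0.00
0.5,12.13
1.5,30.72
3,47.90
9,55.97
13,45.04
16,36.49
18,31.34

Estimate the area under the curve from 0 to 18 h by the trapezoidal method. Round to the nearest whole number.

AUC = 787 µg/mL·h

Trapezoidal AUC_0→18:
  [0→0.5]: (0.00+12.13)/2 × 0.5 = 3.0325
  [0.5→1.5]: (12.13+30.72)/2 × 1 = 21.425
  [1.5→3]: (30.72+47.90)/2 × 1.5 = 58.965
  [3→9]: (47.90+55.97)/2 × 6 = 311.61
  [9→13]: (55.97+45.04)/2 × 4 = 202.02
  [13→16]: (45.04+36.49)/2 × 3 = 122.295
  [16→18]: (36.49+31.34)/2 × 2 = 67.83
  Sum = 787.1775 µg/mL·h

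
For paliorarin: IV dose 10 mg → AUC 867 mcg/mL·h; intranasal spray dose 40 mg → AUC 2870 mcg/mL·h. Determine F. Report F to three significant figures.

F = (AUC_ev / D_ev) / (AUC_iv / D_iv)
  = (2870/40) / (867/10)
  = 71.75 / 86.7 = 0.8276

F = 0.828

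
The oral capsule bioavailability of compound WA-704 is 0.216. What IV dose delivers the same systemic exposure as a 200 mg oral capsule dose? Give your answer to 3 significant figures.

D_iv = 43.2 mg

Systemic exposure from an extravascular dose = F × D_ev, so the equivalent IV dose is F × D_ev.
D_iv = F × D_ev = 0.216 × 200 = 43.2 mg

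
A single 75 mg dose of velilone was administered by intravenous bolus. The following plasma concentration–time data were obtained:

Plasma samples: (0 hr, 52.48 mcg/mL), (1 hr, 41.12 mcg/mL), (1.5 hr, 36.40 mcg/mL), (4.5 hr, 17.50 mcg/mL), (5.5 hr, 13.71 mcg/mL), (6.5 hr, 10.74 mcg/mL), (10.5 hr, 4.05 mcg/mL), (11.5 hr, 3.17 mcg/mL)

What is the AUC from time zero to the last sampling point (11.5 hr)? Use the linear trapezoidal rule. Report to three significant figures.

Trapezoidal AUC_0→11.5:
  [0→1]: (52.48+41.12)/2 × 1 = 46.8
  [1→1.5]: (41.12+36.40)/2 × 0.5 = 19.38
  [1.5→4.5]: (36.40+17.50)/2 × 3 = 80.85
  [4.5→5.5]: (17.50+13.71)/2 × 1 = 15.605
  [5.5→6.5]: (13.71+10.74)/2 × 1 = 12.225
  [6.5→10.5]: (10.74+4.05)/2 × 4 = 29.58
  [10.5→11.5]: (4.05+3.17)/2 × 1 = 3.61
  Sum = 208.05 mcg/mL·hr

AUC = 208 mcg/mL·hr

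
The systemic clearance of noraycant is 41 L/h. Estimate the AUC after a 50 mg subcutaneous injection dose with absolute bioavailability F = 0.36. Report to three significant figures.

AUC = 0.439 mg/L·h

AUC_0→∞ = F × Dose / CL
        = 0.36 × 50 / 41 = 0.439024 mg/L·h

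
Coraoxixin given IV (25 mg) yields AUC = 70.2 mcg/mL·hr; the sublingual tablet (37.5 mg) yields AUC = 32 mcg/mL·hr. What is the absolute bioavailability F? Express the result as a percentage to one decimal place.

F = 30.4%

F = (AUC_ev / D_ev) / (AUC_iv / D_iv)
  = (32/37.5) / (70.2/25)
  = 0.853333 / 2.808 = 0.3039
  = 30.39%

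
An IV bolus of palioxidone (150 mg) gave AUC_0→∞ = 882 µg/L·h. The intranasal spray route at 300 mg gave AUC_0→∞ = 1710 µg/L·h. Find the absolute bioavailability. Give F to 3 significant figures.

F = (AUC_ev / D_ev) / (AUC_iv / D_iv)
  = (1710/300) / (882/150)
  = 5.7 / 5.88 = 0.9694

F = 0.969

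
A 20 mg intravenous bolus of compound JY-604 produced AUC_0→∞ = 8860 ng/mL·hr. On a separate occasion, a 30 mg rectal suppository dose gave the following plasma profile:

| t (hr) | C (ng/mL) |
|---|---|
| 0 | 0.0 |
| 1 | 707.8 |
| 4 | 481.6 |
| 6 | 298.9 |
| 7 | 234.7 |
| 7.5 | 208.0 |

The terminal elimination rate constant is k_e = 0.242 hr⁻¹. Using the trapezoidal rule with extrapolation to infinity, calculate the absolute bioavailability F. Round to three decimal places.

Trapezoidal AUC_0→7.5 (rectal suppository):
  [0→1]: (0.0+707.8)/2 × 1 = 353.9
  [1→4]: (707.8+481.6)/2 × 3 = 1784.1
  [4→6]: (481.6+298.9)/2 × 2 = 780.5
  [6→7]: (298.9+234.7)/2 × 1 = 266.8
  [7→7.5]: (234.7+208.0)/2 × 0.5 = 110.675
  Sum = 3295.975 ng/mL·hr
Tail: C_last/k_e = 208.0/0.242 = 859.504
AUC_0→∞ (rectal suppository) = 3295.975 + 859.504 = 4155.479 ng/mL·hr
F = (AUC_ev/D_ev)/(AUC_iv/D_iv) = (4155.479/30)/(8860/20) = 138.516/443 = 0.3127

F = 0.313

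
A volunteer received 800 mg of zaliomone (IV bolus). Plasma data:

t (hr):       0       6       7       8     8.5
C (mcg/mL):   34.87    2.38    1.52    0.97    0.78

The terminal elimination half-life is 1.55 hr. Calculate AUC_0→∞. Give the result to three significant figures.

Trapezoidal AUC_0→8.5:
  [0→6]: (34.87+2.38)/2 × 6 = 111.75
  [6→7]: (2.38+1.52)/2 × 1 = 1.95
  [7→8]: (1.52+0.97)/2 × 1 = 1.245
  [8→8.5]: (0.97+0.78)/2 × 0.5 = 0.4375
  Sum = 115.3825 mcg/mL·hr
k_e = ln2 / t½ = 0.693147 / 1.55 = 0.4472 hr^-1
Extrapolated tail: C_last / k_e = 0.78 / 0.4472 = 1.744
AUC_0→∞ = 115.3825 + 1.744 = 117.1265 mcg/mL·hr

AUC = 117 mcg/mL·hr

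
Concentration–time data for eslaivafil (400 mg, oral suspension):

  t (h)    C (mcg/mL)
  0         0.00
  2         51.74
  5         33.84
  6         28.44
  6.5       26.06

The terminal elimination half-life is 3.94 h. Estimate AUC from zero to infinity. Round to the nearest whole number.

Trapezoidal AUC_0→6.5:
  [0→2]: (0.00+51.74)/2 × 2 = 51.74
  [2→5]: (51.74+33.84)/2 × 3 = 128.37
  [5→6]: (33.84+28.44)/2 × 1 = 31.14
  [6→6.5]: (28.44+26.06)/2 × 0.5 = 13.625
  Sum = 224.875 mcg/mL·h
k_e = ln2 / t½ = 0.693147 / 3.94 = 0.1759 h^-1
Extrapolated tail: C_last / k_e = 26.06 / 0.1759 = 148.152
AUC_0→∞ = 224.875 + 148.152 = 373.027 mcg/mL·h

AUC = 373 mcg/mL·h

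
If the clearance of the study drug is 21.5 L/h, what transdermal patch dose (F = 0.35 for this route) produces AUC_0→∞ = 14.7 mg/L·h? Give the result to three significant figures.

Dose = 903 mg

Dose = CL × AUC_0→∞ / F
     = 21.5 × 14.7 / 0.35 = 903 mg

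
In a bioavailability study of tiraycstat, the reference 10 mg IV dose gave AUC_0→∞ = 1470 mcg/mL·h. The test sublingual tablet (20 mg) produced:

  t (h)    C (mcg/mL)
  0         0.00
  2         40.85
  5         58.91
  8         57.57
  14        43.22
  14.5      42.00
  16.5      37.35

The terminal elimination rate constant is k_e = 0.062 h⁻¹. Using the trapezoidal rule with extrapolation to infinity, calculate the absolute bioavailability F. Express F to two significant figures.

F = 0.47

Trapezoidal AUC_0→16.5 (sublingual tablet):
  [0→2]: (0.00+40.85)/2 × 2 = 40.85
  [2→5]: (40.85+58.91)/2 × 3 = 149.64
  [5→8]: (58.91+57.57)/2 × 3 = 174.72
  [8→14]: (57.57+43.22)/2 × 6 = 302.37
  [14→14.5]: (43.22+42.00)/2 × 0.5 = 21.305
  [14.5→16.5]: (42.00+37.35)/2 × 2 = 79.35
  Sum = 768.235 mcg/mL·h
Tail: C_last/k_e = 37.35/0.062 = 602.419
AUC_0→∞ (sublingual tablet) = 768.235 + 602.419 = 1370.654 mcg/mL·h
F = (AUC_ev/D_ev)/(AUC_iv/D_iv) = (1370.654/20)/(1470/10) = 68.5327/147 = 0.4662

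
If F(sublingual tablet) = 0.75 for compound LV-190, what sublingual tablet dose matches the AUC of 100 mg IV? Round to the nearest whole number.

D_sublingual = 133 mg

For equal systemic exposure: F × D_ev = D_iv
D_ev = D_iv / F = 100 / 0.75 = 133.333 mg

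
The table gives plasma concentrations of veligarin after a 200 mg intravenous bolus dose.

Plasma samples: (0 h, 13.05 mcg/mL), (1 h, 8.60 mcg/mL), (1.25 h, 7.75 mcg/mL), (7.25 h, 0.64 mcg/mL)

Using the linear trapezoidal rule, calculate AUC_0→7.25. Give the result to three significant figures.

AUC = 38.0 mcg/mL·h

Trapezoidal AUC_0→7.25:
  [0→1]: (13.05+8.60)/2 × 1 = 10.825
  [1→1.25]: (8.60+7.75)/2 × 0.25 = 2.04375
  [1.25→7.25]: (7.75+0.64)/2 × 6 = 25.17
  Sum = 38.03875 mcg/mL·h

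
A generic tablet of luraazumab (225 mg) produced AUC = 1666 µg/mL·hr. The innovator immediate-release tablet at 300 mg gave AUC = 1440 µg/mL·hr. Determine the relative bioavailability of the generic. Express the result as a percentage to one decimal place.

F_rel = (AUC_test/D_test) / (AUC_ref/D_ref)
      = (1666/225) / (1440/300)
      = 7.40444 / 4.8 = 1.5426 = 154.26%

F_rel = 154.3%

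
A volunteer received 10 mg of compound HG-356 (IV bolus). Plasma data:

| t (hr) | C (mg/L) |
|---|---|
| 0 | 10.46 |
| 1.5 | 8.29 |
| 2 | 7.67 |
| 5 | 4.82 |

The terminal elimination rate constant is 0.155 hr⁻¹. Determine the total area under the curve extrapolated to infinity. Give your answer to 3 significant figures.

AUC = 67.9 mg/L·hr

Trapezoidal AUC_0→5:
  [0→1.5]: (10.46+8.29)/2 × 1.5 = 14.0625
  [1.5→2]: (8.29+7.67)/2 × 0.5 = 3.99
  [2→5]: (7.67+4.82)/2 × 3 = 18.735
  Sum = 36.7875 mg/L·hr
Extrapolated tail: C_last / k_e = 4.82 / 0.155 = 31.097
AUC_0→∞ = 36.7875 + 31.097 = 67.8845 mg/L·hr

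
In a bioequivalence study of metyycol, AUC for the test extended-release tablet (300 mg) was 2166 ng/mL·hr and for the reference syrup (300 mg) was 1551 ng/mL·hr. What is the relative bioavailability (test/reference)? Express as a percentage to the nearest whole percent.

F_rel = (AUC_test/D_test) / (AUC_ref/D_ref)
      = (2166/300) / (1551/300)
      = 7.22 / 5.17 = 1.3965 = 139.65%

F_rel = 140%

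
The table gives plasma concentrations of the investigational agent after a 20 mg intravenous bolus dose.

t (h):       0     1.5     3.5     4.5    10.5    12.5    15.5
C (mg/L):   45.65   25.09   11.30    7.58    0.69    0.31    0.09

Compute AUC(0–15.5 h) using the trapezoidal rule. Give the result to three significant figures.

AUC = 125 mg/L·h

Trapezoidal AUC_0→15.5:
  [0→1.5]: (45.65+25.09)/2 × 1.5 = 53.055
  [1.5→3.5]: (25.09+11.30)/2 × 2 = 36.39
  [3.5→4.5]: (11.30+7.58)/2 × 1 = 9.44
  [4.5→10.5]: (7.58+0.69)/2 × 6 = 24.81
  [10.5→12.5]: (0.69+0.31)/2 × 2 = 1.0
  [12.5→15.5]: (0.31+0.09)/2 × 3 = 0.6
  Sum = 125.295 mg/L·h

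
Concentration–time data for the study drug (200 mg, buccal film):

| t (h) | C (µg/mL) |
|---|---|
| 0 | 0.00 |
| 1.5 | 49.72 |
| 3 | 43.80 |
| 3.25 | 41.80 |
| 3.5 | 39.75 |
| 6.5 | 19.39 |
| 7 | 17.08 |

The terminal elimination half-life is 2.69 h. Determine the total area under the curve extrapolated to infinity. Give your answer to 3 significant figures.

Trapezoidal AUC_0→7:
  [0→1.5]: (0.00+49.72)/2 × 1.5 = 37.29
  [1.5→3]: (49.72+43.80)/2 × 1.5 = 70.14
  [3→3.25]: (43.80+41.80)/2 × 0.25 = 10.7
  [3.25→3.5]: (41.80+39.75)/2 × 0.25 = 10.19375
  [3.5→6.5]: (39.75+19.39)/2 × 3 = 88.71
  [6.5→7]: (19.39+17.08)/2 × 0.5 = 9.1175
  Sum = 226.15125 µg/mL·h
k_e = ln2 / t½ = 0.693147 / 2.69 = 0.2577 h^-1
Extrapolated tail: C_last / k_e = 17.08 / 0.2577 = 66.279
AUC_0→∞ = 226.15125 + 66.279 = 292.43025 µg/mL·h

AUC = 292 µg/mL·h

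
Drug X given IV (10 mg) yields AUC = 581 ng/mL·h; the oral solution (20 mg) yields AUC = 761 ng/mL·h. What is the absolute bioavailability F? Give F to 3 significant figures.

F = (AUC_ev / D_ev) / (AUC_iv / D_iv)
  = (761/20) / (581/10)
  = 38.05 / 58.1 = 0.6549

F = 0.655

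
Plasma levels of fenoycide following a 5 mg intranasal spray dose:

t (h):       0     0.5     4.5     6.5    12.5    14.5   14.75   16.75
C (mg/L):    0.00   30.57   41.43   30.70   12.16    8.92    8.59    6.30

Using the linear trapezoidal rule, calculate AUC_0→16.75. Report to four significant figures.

AUC = 390.5 mg/L·h

Trapezoidal AUC_0→16.75:
  [0→0.5]: (0.00+30.57)/2 × 0.5 = 7.6425
  [0.5→4.5]: (30.57+41.43)/2 × 4 = 144.0
  [4.5→6.5]: (41.43+30.70)/2 × 2 = 72.13
  [6.5→12.5]: (30.70+12.16)/2 × 6 = 128.58
  [12.5→14.5]: (12.16+8.92)/2 × 2 = 21.08
  [14.5→14.75]: (8.92+8.59)/2 × 0.25 = 2.18875
  [14.75→16.75]: (8.59+6.30)/2 × 2 = 14.89
  Sum = 390.51125 mg/L·h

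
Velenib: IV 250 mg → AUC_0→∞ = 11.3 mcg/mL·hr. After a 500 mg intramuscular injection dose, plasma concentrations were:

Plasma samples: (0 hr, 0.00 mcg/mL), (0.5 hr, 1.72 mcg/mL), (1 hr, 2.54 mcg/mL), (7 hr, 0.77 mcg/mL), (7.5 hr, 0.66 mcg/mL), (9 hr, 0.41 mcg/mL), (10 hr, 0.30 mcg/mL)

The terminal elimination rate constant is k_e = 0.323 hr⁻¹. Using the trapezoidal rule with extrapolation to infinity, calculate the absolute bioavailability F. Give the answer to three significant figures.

F = 0.614

Trapezoidal AUC_0→10 (intramuscular injection):
  [0→0.5]: (0.00+1.72)/2 × 0.5 = 0.43
  [0.5→1]: (1.72+2.54)/2 × 0.5 = 1.065
  [1→7]: (2.54+0.77)/2 × 6 = 9.93
  [7→7.5]: (0.77+0.66)/2 × 0.5 = 0.3575
  [7.5→9]: (0.66+0.41)/2 × 1.5 = 0.8025
  [9→10]: (0.41+0.30)/2 × 1 = 0.355
  Sum = 12.94 mcg/mL·hr
Tail: C_last/k_e = 0.30/0.323 = 0.929
AUC_0→∞ (intramuscular injection) = 12.94 + 0.929 = 13.869 mcg/mL·hr
F = (AUC_ev/D_ev)/(AUC_iv/D_iv) = (13.869/500)/(11.3/250) = 0.027738/0.0452 = 0.6137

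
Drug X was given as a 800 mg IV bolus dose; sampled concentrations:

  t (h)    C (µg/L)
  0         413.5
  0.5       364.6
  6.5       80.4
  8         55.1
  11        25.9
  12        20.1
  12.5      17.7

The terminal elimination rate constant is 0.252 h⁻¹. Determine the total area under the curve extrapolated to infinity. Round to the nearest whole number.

Trapezoidal AUC_0→12.5:
  [0→0.5]: (413.5+364.6)/2 × 0.5 = 194.525
  [0.5→6.5]: (364.6+80.4)/2 × 6 = 1335.0
  [6.5→8]: (80.4+55.1)/2 × 1.5 = 101.625
  [8→11]: (55.1+25.9)/2 × 3 = 121.5
  [11→12]: (25.9+20.1)/2 × 1 = 23.0
  [12→12.5]: (20.1+17.7)/2 × 0.5 = 9.45
  Sum = 1785.1 µg/L·h
Extrapolated tail: C_last / k_e = 17.7 / 0.252 = 70.238
AUC_0→∞ = 1785.1 + 70.238 = 1855.338 µg/L·h

AUC = 1855 µg/L·h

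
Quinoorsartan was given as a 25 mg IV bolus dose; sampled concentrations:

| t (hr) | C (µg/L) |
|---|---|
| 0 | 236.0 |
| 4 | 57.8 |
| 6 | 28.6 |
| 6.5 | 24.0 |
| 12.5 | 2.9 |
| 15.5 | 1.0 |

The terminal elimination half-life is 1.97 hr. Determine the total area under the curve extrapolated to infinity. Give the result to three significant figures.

AUC = 777 µg/L·hr

Trapezoidal AUC_0→15.5:
  [0→4]: (236.0+57.8)/2 × 4 = 587.6
  [4→6]: (57.8+28.6)/2 × 2 = 86.4
  [6→6.5]: (28.6+24.0)/2 × 0.5 = 13.15
  [6.5→12.5]: (24.0+2.9)/2 × 6 = 80.7
  [12.5→15.5]: (2.9+1.0)/2 × 3 = 5.85
  Sum = 773.7 µg/L·hr
k_e = ln2 / t½ = 0.693147 / 1.97 = 0.3519 hr^-1
Extrapolated tail: C_last / k_e = 1.0 / 0.3519 = 2.842
AUC_0→∞ = 773.7 + 2.842 = 776.542 µg/L·hr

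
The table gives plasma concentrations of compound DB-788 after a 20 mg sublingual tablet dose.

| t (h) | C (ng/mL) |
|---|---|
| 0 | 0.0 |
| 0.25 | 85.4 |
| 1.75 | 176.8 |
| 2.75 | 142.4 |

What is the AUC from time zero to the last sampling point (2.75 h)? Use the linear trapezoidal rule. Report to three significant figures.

AUC = 367 ng/mL·h

Trapezoidal AUC_0→2.75:
  [0→0.25]: (0.0+85.4)/2 × 0.25 = 10.675
  [0.25→1.75]: (85.4+176.8)/2 × 1.5 = 196.65
  [1.75→2.75]: (176.8+142.4)/2 × 1 = 159.6
  Sum = 366.925 ng/mL·h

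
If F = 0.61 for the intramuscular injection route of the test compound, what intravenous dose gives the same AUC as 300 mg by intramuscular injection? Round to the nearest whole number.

Systemic exposure from an extravascular dose = F × D_ev, so the equivalent IV dose is F × D_ev.
D_iv = F × D_ev = 0.61 × 300 = 183 mg

D_iv = 183 mg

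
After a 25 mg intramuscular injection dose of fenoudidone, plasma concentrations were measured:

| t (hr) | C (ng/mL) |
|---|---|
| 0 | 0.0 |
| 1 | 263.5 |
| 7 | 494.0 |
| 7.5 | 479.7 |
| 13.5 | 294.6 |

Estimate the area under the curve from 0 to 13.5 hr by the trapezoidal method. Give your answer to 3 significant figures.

AUC = 4970 ng/mL·hr

Trapezoidal AUC_0→13.5:
  [0→1]: (0.0+263.5)/2 × 1 = 131.75
  [1→7]: (263.5+494.0)/2 × 6 = 2272.5
  [7→7.5]: (494.0+479.7)/2 × 0.5 = 243.425
  [7.5→13.5]: (479.7+294.6)/2 × 6 = 2322.9
  Sum = 4970.575 ng/mL·hr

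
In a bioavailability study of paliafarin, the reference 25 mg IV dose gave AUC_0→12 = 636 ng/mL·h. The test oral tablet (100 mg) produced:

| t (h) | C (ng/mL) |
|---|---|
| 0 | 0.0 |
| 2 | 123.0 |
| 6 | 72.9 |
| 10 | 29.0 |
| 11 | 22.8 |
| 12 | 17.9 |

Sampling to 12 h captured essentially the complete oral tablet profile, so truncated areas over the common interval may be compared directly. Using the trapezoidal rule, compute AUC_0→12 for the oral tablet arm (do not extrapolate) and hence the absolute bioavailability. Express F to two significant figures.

F = 0.30

Trapezoidal AUC_0→12 (oral tablet):
  [0→2]: (0.0+123.0)/2 × 2 = 123.0
  [2→6]: (123.0+72.9)/2 × 4 = 391.8
  [6→10]: (72.9+29.0)/2 × 4 = 203.8
  [10→11]: (29.0+22.8)/2 × 1 = 25.9
  [11→12]: (22.8+17.9)/2 × 1 = 20.35
  Sum = 764.85 ng/mL·h
F = (AUC_ev/D_ev)/(AUC_iv/D_iv) = (764.85/100)/(636/25) = 7.6485/25.44 = 0.3006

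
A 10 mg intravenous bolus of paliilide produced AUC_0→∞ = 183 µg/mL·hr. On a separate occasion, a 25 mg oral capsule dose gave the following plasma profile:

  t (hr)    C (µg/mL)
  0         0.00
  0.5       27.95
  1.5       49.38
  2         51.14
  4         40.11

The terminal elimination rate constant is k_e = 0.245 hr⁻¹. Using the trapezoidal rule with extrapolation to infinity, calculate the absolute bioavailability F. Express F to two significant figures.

F = 0.71

Trapezoidal AUC_0→4 (oral capsule):
  [0→0.5]: (0.00+27.95)/2 × 0.5 = 6.9875
  [0.5→1.5]: (27.95+49.38)/2 × 1 = 38.665
  [1.5→2]: (49.38+51.14)/2 × 0.5 = 25.13
  [2→4]: (51.14+40.11)/2 × 2 = 91.25
  Sum = 162.0325 µg/mL·hr
Tail: C_last/k_e = 40.11/0.245 = 163.714
AUC_0→∞ (oral capsule) = 162.0325 + 163.714 = 325.7465 µg/mL·hr
F = (AUC_ev/D_ev)/(AUC_iv/D_iv) = (325.7465/25)/(183/10) = 13.02986/18.3 = 0.7120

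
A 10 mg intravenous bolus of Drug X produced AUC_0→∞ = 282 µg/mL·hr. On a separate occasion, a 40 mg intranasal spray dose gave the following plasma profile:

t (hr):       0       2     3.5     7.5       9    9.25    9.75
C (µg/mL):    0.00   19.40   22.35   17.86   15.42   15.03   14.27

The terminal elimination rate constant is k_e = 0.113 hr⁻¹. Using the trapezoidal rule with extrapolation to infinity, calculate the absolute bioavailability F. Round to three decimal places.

Trapezoidal AUC_0→9.75 (intranasal spray):
  [0→2]: (0.00+19.40)/2 × 2 = 19.4
  [2→3.5]: (19.40+22.35)/2 × 1.5 = 31.3125
  [3.5→7.5]: (22.35+17.86)/2 × 4 = 80.42
  [7.5→9]: (17.86+15.42)/2 × 1.5 = 24.96
  [9→9.25]: (15.42+15.03)/2 × 0.25 = 3.80625
  [9.25→9.75]: (15.03+14.27)/2 × 0.5 = 7.325
  Sum = 167.22375 µg/mL·hr
Tail: C_last/k_e = 14.27/0.113 = 126.283
AUC_0→∞ (intranasal spray) = 167.22375 + 126.283 = 293.50675 µg/mL·hr
F = (AUC_ev/D_ev)/(AUC_iv/D_iv) = (293.50675/40)/(282/10) = 7.33767/28.2 = 0.2602

F = 0.260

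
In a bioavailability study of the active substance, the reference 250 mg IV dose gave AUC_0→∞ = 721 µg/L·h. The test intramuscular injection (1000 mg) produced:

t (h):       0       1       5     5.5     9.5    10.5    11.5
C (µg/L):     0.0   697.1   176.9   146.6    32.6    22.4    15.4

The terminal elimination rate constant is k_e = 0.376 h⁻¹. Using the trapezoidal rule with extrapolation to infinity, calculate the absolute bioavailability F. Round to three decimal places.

F = 0.910

Trapezoidal AUC_0→11.5 (intramuscular injection):
  [0→1]: (0.0+697.1)/2 × 1 = 348.55
  [1→5]: (697.1+176.9)/2 × 4 = 1748.0
  [5→5.5]: (176.9+146.6)/2 × 0.5 = 80.875
  [5.5→9.5]: (146.6+32.6)/2 × 4 = 358.4
  [9.5→10.5]: (32.6+22.4)/2 × 1 = 27.5
  [10.5→11.5]: (22.4+15.4)/2 × 1 = 18.9
  Sum = 2582.225 µg/L·h
Tail: C_last/k_e = 15.4/0.376 = 40.957
AUC_0→∞ (intramuscular injection) = 2582.225 + 40.957 = 2623.182 µg/L·h
F = (AUC_ev/D_ev)/(AUC_iv/D_iv) = (2623.182/1000)/(721/250) = 2.623182/2.884 = 0.9096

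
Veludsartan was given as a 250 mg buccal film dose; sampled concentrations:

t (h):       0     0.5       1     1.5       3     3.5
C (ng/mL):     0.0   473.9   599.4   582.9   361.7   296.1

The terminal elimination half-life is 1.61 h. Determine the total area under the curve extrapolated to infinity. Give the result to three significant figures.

AUC = 2240 ng/mL·h

Trapezoidal AUC_0→3.5:
  [0→0.5]: (0.0+473.9)/2 × 0.5 = 118.475
  [0.5→1]: (473.9+599.4)/2 × 0.5 = 268.325
  [1→1.5]: (599.4+582.9)/2 × 0.5 = 295.575
  [1.5→3]: (582.9+361.7)/2 × 1.5 = 708.45
  [3→3.5]: (361.7+296.1)/2 × 0.5 = 164.45
  Sum = 1555.275 ng/mL·h
k_e = ln2 / t½ = 0.693147 / 1.61 = 0.4305 h^-1
Extrapolated tail: C_last / k_e = 296.1 / 0.4305 = 687.805
AUC_0→∞ = 1555.275 + 687.805 = 2243.08 ng/mL·h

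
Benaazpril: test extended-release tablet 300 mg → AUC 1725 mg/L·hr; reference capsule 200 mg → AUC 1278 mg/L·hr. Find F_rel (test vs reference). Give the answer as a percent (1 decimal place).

F_rel = (AUC_test/D_test) / (AUC_ref/D_ref)
      = (1725/300) / (1278/200)
      = 5.75 / 6.39 = 0.8998 = 89.98%

F_rel = 90.0%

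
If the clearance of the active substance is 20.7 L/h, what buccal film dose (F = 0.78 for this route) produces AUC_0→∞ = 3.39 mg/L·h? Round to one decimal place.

Dose = 90.0 mg

Dose = CL × AUC_0→∞ / F
     = 20.7 × 3.39 / 0.78 = 89.9654 mg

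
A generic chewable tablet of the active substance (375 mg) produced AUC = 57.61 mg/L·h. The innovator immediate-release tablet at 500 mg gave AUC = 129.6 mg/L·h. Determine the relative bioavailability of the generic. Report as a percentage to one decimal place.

F_rel = (AUC_test/D_test) / (AUC_ref/D_ref)
      = (57.61/375) / (129.6/500)
      = 0.153627 / 0.2592 = 0.5927 = 59.27%

F_rel = 59.3%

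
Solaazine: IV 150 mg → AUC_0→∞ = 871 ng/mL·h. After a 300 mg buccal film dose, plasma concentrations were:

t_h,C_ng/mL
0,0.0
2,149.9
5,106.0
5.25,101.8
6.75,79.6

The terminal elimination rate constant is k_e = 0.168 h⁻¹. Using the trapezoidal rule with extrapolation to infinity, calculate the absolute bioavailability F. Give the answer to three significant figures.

Trapezoidal AUC_0→6.75 (buccal film):
  [0→2]: (0.0+149.9)/2 × 2 = 149.9
  [2→5]: (149.9+106.0)/2 × 3 = 383.85
  [5→5.25]: (106.0+101.8)/2 × 0.25 = 25.975
  [5.25→6.75]: (101.8+79.6)/2 × 1.5 = 136.05
  Sum = 695.775 ng/mL·h
Tail: C_last/k_e = 79.6/0.168 = 473.810
AUC_0→∞ (buccal film) = 695.775 + 473.810 = 1169.585 ng/mL·h
F = (AUC_ev/D_ev)/(AUC_iv/D_iv) = (1169.585/300)/(871/150) = 3.89862/5.80667 = 0.6714

F = 0.671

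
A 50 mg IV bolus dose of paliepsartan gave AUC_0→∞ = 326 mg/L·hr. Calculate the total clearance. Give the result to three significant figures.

CL = Dose_iv / AUC_0→∞
   = 50 / 326 = 0.153374 L/hr

CL = 0.153 L/hr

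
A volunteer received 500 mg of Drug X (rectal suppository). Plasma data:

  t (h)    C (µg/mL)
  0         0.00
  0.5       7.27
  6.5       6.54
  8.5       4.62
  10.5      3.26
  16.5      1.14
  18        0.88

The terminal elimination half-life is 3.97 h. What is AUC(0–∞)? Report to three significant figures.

Trapezoidal AUC_0→18:
  [0→0.5]: (0.00+7.27)/2 × 0.5 = 1.8175
  [0.5→6.5]: (7.27+6.54)/2 × 6 = 41.43
  [6.5→8.5]: (6.54+4.62)/2 × 2 = 11.16
  [8.5→10.5]: (4.62+3.26)/2 × 2 = 7.88
  [10.5→16.5]: (3.26+1.14)/2 × 6 = 13.2
  [16.5→18]: (1.14+0.88)/2 × 1.5 = 1.515
  Sum = 77.0025 µg/mL·h
k_e = ln2 / t½ = 0.693147 / 3.97 = 0.1746 h^-1
Extrapolated tail: C_last / k_e = 0.88 / 0.1746 = 5.040
AUC_0→∞ = 77.0025 + 5.040 = 82.0425 µg/mL·h

AUC = 82.0 µg/mL·h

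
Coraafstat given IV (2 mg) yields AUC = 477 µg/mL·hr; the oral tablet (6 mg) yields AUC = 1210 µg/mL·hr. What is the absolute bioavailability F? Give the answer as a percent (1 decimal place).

F = (AUC_ev / D_ev) / (AUC_iv / D_iv)
  = (1210/6) / (477/2)
  = 201.667 / 238.5 = 0.8456
  = 84.56%

F = 84.6%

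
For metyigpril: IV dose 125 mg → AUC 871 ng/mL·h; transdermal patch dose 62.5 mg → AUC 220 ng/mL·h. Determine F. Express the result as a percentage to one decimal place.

F = 50.5%

F = (AUC_ev / D_ev) / (AUC_iv / D_iv)
  = (220/62.5) / (871/125)
  = 3.52 / 6.968 = 0.5052
  = 50.52%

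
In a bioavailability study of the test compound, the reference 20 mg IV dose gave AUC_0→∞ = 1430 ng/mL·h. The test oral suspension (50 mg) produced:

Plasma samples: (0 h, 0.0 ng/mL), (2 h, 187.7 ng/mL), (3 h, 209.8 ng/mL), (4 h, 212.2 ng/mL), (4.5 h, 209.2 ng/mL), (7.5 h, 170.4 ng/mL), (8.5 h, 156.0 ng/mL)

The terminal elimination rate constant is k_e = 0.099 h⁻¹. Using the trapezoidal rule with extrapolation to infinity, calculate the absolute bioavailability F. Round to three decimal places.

Trapezoidal AUC_0→8.5 (oral suspension):
  [0→2]: (0.0+187.7)/2 × 2 = 187.7
  [2→3]: (187.7+209.8)/2 × 1 = 198.75
  [3→4]: (209.8+212.2)/2 × 1 = 211.0
  [4→4.5]: (212.2+209.2)/2 × 0.5 = 105.35
  [4.5→7.5]: (209.2+170.4)/2 × 3 = 569.4
  [7.5→8.5]: (170.4+156.0)/2 × 1 = 163.2
  Sum = 1435.4 ng/mL·h
Tail: C_last/k_e = 156.0/0.099 = 1575.758
AUC_0→∞ (oral suspension) = 1435.4 + 1575.758 = 3011.158 ng/mL·h
F = (AUC_ev/D_ev)/(AUC_iv/D_iv) = (3011.158/50)/(1430/20) = 60.22316/71.5 = 0.8423

F = 0.842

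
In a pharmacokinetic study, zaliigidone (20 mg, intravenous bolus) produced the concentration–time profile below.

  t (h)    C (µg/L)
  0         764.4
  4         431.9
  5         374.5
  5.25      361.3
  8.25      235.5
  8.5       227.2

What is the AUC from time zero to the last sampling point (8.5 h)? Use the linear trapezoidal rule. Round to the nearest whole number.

Trapezoidal AUC_0→8.5:
  [0→4]: (764.4+431.9)/2 × 4 = 2392.6
  [4→5]: (431.9+374.5)/2 × 1 = 403.2
  [5→5.25]: (374.5+361.3)/2 × 0.25 = 91.975
  [5.25→8.25]: (361.3+235.5)/2 × 3 = 895.2
  [8.25→8.5]: (235.5+227.2)/2 × 0.25 = 57.8375
  Sum = 3840.8125 µg/L·h

AUC = 3841 µg/L·h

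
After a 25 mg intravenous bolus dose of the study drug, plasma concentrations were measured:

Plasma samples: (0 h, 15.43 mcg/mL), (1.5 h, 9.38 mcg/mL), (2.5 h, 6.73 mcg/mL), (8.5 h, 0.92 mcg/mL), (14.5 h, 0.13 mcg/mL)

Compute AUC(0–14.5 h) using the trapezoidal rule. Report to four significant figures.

AUC = 52.76 mcg/mL·h

Trapezoidal AUC_0→14.5:
  [0→1.5]: (15.43+9.38)/2 × 1.5 = 18.6075
  [1.5→2.5]: (9.38+6.73)/2 × 1 = 8.055
  [2.5→8.5]: (6.73+0.92)/2 × 6 = 22.95
  [8.5→14.5]: (0.92+0.13)/2 × 6 = 3.15
  Sum = 52.7625 mcg/mL·h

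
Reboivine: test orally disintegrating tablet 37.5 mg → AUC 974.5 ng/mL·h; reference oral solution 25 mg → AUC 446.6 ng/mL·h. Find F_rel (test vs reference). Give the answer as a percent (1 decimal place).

F_rel = 145.5%

F_rel = (AUC_test/D_test) / (AUC_ref/D_ref)
      = (974.5/37.5) / (446.6/25)
      = 25.9867 / 17.864 = 1.4547 = 145.47%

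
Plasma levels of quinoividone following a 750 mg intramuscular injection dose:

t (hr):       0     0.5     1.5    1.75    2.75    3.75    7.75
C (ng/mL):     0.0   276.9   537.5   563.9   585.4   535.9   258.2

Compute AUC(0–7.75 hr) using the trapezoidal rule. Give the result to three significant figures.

AUC = 3340 ng/mL·hr

Trapezoidal AUC_0→7.75:
  [0→0.5]: (0.0+276.9)/2 × 0.5 = 69.225
  [0.5→1.5]: (276.9+537.5)/2 × 1 = 407.2
  [1.5→1.75]: (537.5+563.9)/2 × 0.25 = 137.675
  [1.75→2.75]: (563.9+585.4)/2 × 1 = 574.65
  [2.75→3.75]: (585.4+535.9)/2 × 1 = 560.65
  [3.75→7.75]: (535.9+258.2)/2 × 4 = 1588.2
  Sum = 3337.6 ng/mL·hr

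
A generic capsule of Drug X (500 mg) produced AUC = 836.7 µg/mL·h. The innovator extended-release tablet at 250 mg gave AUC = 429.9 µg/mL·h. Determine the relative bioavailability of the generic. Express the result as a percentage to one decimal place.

F_rel = (AUC_test/D_test) / (AUC_ref/D_ref)
      = (836.7/500) / (429.9/250)
      = 1.6734 / 1.7196 = 0.9731 = 97.31%

F_rel = 97.3%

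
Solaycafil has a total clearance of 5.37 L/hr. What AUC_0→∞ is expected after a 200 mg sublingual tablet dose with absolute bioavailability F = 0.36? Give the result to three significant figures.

AUC = 13.4 mg/L·hr

AUC_0→∞ = F × Dose / CL
        = 0.36 × 200 / 5.37 = 13.4078 mg/L·hr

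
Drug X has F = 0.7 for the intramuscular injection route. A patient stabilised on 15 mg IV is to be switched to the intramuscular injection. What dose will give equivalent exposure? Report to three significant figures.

For equal systemic exposure: F × D_ev = D_iv
D_ev = D_iv / F = 15 / 0.7 = 21.4286 mg

D_intramuscular = 21.4 mg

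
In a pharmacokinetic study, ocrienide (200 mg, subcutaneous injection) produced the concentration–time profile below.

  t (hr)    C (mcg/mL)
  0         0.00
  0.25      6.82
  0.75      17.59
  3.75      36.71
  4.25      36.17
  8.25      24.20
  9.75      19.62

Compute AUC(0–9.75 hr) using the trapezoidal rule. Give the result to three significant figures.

AUC = 260 mcg/mL·hr

Trapezoidal AUC_0→9.75:
  [0→0.25]: (0.00+6.82)/2 × 0.25 = 0.8525
  [0.25→0.75]: (6.82+17.59)/2 × 0.5 = 6.1025
  [0.75→3.75]: (17.59+36.71)/2 × 3 = 81.45
  [3.75→4.25]: (36.71+36.17)/2 × 0.5 = 18.22
  [4.25→8.25]: (36.17+24.20)/2 × 4 = 120.74
  [8.25→9.75]: (24.20+19.62)/2 × 1.5 = 32.865
  Sum = 260.23 mcg/mL·hr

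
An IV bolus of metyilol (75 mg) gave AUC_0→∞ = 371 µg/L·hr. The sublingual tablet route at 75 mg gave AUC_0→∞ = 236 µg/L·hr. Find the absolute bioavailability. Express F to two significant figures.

F = 0.64

F = (AUC_ev / D_ev) / (AUC_iv / D_iv)
  = (236/75) / (371/75)
  = 3.14667 / 4.94667 = 0.6361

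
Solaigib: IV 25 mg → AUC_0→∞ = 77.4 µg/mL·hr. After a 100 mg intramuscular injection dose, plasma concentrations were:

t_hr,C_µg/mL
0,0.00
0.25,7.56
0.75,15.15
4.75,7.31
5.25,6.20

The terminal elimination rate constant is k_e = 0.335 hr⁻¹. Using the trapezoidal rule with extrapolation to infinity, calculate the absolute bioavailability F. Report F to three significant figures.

F = 0.237

Trapezoidal AUC_0→5.25 (intramuscular injection):
  [0→0.25]: (0.00+7.56)/2 × 0.25 = 0.945
  [0.25→0.75]: (7.56+15.15)/2 × 0.5 = 5.6775
  [0.75→4.75]: (15.15+7.31)/2 × 4 = 44.92
  [4.75→5.25]: (7.31+6.20)/2 × 0.5 = 3.3775
  Sum = 54.92 µg/mL·hr
Tail: C_last/k_e = 6.20/0.335 = 18.507
AUC_0→∞ (intramuscular injection) = 54.92 + 18.507 = 73.427 µg/mL·hr
F = (AUC_ev/D_ev)/(AUC_iv/D_iv) = (73.427/100)/(77.4/25) = 0.73427/3.096 = 0.2372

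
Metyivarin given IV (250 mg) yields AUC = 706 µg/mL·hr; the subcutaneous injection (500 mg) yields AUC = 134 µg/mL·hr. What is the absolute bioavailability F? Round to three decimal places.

F = 0.095

F = (AUC_ev / D_ev) / (AUC_iv / D_iv)
  = (134/500) / (706/250)
  = 0.268 / 2.824 = 0.0949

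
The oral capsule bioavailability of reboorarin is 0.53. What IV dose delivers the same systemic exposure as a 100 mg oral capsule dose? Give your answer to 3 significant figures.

Systemic exposure from an extravascular dose = F × D_ev, so the equivalent IV dose is F × D_ev.
D_iv = F × D_ev = 0.53 × 100 = 53 mg

D_iv = 53.0 mg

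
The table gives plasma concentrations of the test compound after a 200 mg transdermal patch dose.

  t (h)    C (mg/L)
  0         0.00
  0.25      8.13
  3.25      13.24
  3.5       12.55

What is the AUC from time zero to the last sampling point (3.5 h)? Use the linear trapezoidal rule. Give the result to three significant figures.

AUC = 36.3 mg/L·h

Trapezoidal AUC_0→3.5:
  [0→0.25]: (0.00+8.13)/2 × 0.25 = 1.01625
  [0.25→3.25]: (8.13+13.24)/2 × 3 = 32.055
  [3.25→3.5]: (13.24+12.55)/2 × 0.25 = 3.22375
  Sum = 36.295 mg/L·h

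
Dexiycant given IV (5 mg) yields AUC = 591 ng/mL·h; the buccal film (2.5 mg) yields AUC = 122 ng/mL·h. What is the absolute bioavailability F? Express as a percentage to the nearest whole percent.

F = 41%

F = (AUC_ev / D_ev) / (AUC_iv / D_iv)
  = (122/2.5) / (591/5)
  = 48.8 / 118.2 = 0.4129
  = 41.29%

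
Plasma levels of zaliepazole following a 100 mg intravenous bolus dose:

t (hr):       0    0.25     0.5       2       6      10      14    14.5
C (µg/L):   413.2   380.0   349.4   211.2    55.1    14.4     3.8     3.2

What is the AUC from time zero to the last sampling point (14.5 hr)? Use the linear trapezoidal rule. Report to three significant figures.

Trapezoidal AUC_0→14.5:
  [0→0.25]: (413.2+380.0)/2 × 0.25 = 99.15
  [0.25→0.5]: (380.0+349.4)/2 × 0.25 = 91.175
  [0.5→2]: (349.4+211.2)/2 × 1.5 = 420.45
  [2→6]: (211.2+55.1)/2 × 4 = 532.6
  [6→10]: (55.1+14.4)/2 × 4 = 139.0
  [10→14]: (14.4+3.8)/2 × 4 = 36.4
  [14→14.5]: (3.8+3.2)/2 × 0.5 = 1.75
  Sum = 1320.525 µg/L·hr

AUC = 1320 µg/L·hr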